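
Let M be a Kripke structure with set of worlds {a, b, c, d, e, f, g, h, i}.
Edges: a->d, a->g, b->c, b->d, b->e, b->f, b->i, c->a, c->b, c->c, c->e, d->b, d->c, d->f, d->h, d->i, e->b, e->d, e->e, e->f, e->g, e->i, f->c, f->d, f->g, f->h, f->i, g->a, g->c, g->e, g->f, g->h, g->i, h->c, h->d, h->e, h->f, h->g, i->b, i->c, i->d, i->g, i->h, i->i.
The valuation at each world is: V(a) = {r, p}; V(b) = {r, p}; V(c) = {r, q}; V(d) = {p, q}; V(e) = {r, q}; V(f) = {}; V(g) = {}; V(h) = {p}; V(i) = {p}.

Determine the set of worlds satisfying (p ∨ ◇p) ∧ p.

a, b, d, h, i

Let φ = (p ∨ ◇p) ∧ p. Evaluate φ at each world:
  a (successors {d, g}): φ is true.
  b (successors {c, d, e, f, i}): φ is true.
  c (successors {a, b, c, e}): φ is false.
  d (successors {b, c, f, h, i}): φ is true.
  e (successors {b, d, e, f, g, i}): φ is false.
  f (successors {c, d, g, h, i}): φ is false.
  g (successors {a, c, e, f, h, i}): φ is false.
  h (successors {c, d, e, f, g}): φ is true.
  i (successors {b, c, d, g, h, i}): φ is true.
For instance, at f:
  At f: p ∨ ◇p is true, p is false, so (p ∨ ◇p) ∧ p is false.
    At f: p is false, ◇p is true, so p ∨ ◇p is true.
      At f: ◇p requires p at some successor in {c, d, g, h, i}.
        p holds at d, so ◇p is true at f.
Satisfying worlds: {a, b, d, h, i}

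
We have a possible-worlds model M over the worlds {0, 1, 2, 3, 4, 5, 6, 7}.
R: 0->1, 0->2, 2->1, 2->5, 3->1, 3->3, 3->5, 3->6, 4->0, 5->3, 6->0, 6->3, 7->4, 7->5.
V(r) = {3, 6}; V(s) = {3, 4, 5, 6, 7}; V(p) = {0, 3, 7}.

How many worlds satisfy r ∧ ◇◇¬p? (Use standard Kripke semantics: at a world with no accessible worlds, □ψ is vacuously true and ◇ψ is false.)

2

Let φ = r ∧ ◇◇¬p. Evaluate φ at each world:
  0 (successors {1, 2}): φ is false.
  1 (successors ∅): φ is false.
  2 (successors {1, 5}): φ is false.
  3 (successors {1, 3, 5, 6}): φ is true.
  4 (successors {0}): φ is false.
  5 (successors {3}): φ is false.
  6 (successors {0, 3}): φ is true.
  7 (successors {4, 5}): φ is false.
For instance, at 0:
  At 0: r is false, ◇◇¬p is true, so r ∧ ◇◇¬p is false.
    At 0: ◇◇¬p requires ◇¬p at some successor in {1, 2}.
      ◇¬p holds at 2, so ◇◇¬p is true at 0.
Satisfying worlds: {3, 6}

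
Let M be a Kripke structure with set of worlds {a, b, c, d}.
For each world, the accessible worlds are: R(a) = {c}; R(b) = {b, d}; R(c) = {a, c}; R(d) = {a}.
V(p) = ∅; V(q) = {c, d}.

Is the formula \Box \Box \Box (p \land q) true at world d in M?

At d: \Box \Box \Box (p \land q) requires \Box \Box (p \land q) at every successor {a}.
  \Box \Box (p \land q) fails at a, so \Box \Box \Box (p \land q) is false at d.
    At a: \Box \Box (p \land q) requires \Box (p \land q) at every successor {c}.
      \Box (p \land q) fails at c, so \Box \Box (p \land q) is false at a.

No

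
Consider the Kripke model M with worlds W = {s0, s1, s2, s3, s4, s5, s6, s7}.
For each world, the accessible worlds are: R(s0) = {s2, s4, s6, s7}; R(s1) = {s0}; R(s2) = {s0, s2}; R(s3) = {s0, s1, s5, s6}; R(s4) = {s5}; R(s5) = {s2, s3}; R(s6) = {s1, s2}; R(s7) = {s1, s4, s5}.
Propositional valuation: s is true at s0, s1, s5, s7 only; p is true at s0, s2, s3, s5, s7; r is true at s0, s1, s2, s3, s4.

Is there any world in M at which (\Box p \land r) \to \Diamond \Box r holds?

Let φ = (\Box p \land r) \to \Diamond \Box r. Evaluate φ at each world:
  s0 (successors {s2, s4, s6, s7}): φ is true.
  s1 (successors {s0}): φ is false.
  s2 (successors {s0, s2}): φ is true.
  s3 (successors {s0, s1, s5, s6}): φ is true.
  s4 (successors {s5}): φ is true.
  s5 (successors {s2, s3}): φ is true.
  s6 (successors {s1, s2}): φ is true.
  s7 (successors {s1, s4, s5}): φ is true.
Detail at s0 (witness):
  At s0: \Box p \land r is false, \Diamond \Box r is true, so (\Box p \land r) \to \Diamond \Box r is true.
    At s0: \Box p is false, r is true, so \Box p \land r is false.
      At s0: \Box p requires p at every successor {s2, s4, s6, s7}.
        p fails at s4, so \Box p is false at s0.
    At s0: \Diamond \Box r requires \Box r at some successor in {s2, s4, s6, s7}.
      \Box r holds at s2, so \Diamond \Box r is true at s0.

Yes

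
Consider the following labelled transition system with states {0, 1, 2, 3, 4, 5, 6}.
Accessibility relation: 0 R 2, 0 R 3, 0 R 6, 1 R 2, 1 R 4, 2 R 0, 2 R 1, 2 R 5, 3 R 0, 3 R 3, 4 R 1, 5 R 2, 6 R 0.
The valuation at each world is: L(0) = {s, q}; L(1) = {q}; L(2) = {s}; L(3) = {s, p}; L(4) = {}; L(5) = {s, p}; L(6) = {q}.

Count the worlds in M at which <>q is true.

Recall that <>ψ holds at a world iff ψ holds at some accessible world.
Let φ = <>q. Evaluate φ at each world:
  0 (successors {2, 3, 6}): φ is true.
  1 (successors {2, 4}): φ is false.
  2 (successors {0, 1, 5}): φ is true.
  3 (successors {0, 3}): φ is true.
  4 (successors {1}): φ is true.
  5 (successors {2}): φ is false.
  6 (successors {0}): φ is true.
For instance, at 5:
  At 5: <>q requires q at some successor in {2}.
    At 2: q is false.
  So <>q is false at 5.
Satisfying worlds: {0, 2, 3, 4, 6}

5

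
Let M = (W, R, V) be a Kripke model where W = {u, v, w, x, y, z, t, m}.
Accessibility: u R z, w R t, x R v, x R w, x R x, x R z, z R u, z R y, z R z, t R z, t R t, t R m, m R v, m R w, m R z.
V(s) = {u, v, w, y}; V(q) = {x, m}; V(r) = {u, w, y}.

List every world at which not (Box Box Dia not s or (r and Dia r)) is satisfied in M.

u, x, z, t, m

Recall that Box ψ holds at a world iff ψ holds at every accessible world, and Dia ψ holds iff ψ holds at some accessible world.
Let φ = not (Box Box Dia not s or (r and Dia r)). Evaluate φ at each world:
  u (successors {z}): φ is true.
  v (successors ∅): φ is false.
  w (successors {t}): φ is false.
  x (successors {v, w, x, z}): φ is true.
  y (successors ∅): φ is false.
  z (successors {u, y, z}): φ is true.
  t (successors {z, t, m}): φ is true.
  m (successors {v, w, z}): φ is true.
For instance, at x:
  At x: Box Box Dia not s or (r and Dia r) is false, so not (Box Box Dia not s or (r and Dia r)) is true.
    At x: Box Box Dia not s is false, r and Dia r is false, so Box Box Dia not s or (r and Dia r) is false.
      At x: Box Box Dia not s requires Box Dia not s at every successor {v, w, x, z}.
        Box Dia not s fails at x, so Box Box Dia not s is false at x.
      At x: r is false, Dia r is true, so r and Dia r is false.
Satisfying worlds: {u, x, z, t, m}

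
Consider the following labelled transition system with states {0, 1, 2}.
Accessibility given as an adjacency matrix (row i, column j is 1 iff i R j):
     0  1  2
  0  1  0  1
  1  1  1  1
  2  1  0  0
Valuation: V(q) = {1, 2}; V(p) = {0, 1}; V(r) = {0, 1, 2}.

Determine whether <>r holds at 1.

At 1: <>r requires r at some successor in {0, 1, 2}.
  r holds at 0, so <>r is true at 1.

Yes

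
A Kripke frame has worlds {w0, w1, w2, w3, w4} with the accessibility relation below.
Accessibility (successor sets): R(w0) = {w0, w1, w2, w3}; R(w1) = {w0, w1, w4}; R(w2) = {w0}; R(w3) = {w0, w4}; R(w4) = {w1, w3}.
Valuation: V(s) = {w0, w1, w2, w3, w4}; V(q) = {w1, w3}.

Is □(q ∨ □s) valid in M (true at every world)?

Yes

Let φ = □(q ∨ □s). Evaluate φ at each world:
  w0 (successors {w0, w1, w2, w3}): φ is true.
  w1 (successors {w0, w1, w4}): φ is true.
  w2 (successors {w0}): φ is true.
  w3 (successors {w0, w4}): φ is true.
  w4 (successors {w1, w3}): φ is true.
For instance, at w4:
  At w4: □(q ∨ □s) requires q ∨ □s at every successor {w1, w3}.
      At w1: q is true, □s is true, so q ∨ □s is true.
      At w3: q is true, □s is true, so q ∨ □s is true.
  So □(q ∨ □s) is true at w4.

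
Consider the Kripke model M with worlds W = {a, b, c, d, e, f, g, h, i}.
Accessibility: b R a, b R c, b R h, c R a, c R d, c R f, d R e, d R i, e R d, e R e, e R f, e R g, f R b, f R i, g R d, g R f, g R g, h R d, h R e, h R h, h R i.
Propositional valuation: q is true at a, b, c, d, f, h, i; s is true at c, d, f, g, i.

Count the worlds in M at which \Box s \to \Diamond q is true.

Recall that \Box ψ holds at a world iff ψ holds at every accessible world, and \Diamond ψ holds iff ψ holds at some accessible world.
Let φ = \Box s \to \Diamond q. Evaluate φ at each world:
  a (successors ∅): φ is false.
  b (successors {a, c, h}): φ is true.
  c (successors {a, d, f}): φ is true.
  d (successors {e, i}): φ is true.
  e (successors {d, e, f, g}): φ is true.
  f (successors {b, i}): φ is true.
  g (successors {d, f, g}): φ is true.
  h (successors {d, e, h, i}): φ is true.
  i (successors ∅): φ is false.
For instance, at b:
  At b: \Box s is false, \Diamond q is true, so \Box s \to \Diamond q is true.
    At b: \Box s requires s at every successor {a, c, h}.
      s fails at a, so \Box s is false at b.
    At b: \Diamond q requires q at some successor in {a, c, h}.
      q holds at a, so \Diamond q is true at b.
Satisfying worlds: {b, c, d, e, f, g, h}

7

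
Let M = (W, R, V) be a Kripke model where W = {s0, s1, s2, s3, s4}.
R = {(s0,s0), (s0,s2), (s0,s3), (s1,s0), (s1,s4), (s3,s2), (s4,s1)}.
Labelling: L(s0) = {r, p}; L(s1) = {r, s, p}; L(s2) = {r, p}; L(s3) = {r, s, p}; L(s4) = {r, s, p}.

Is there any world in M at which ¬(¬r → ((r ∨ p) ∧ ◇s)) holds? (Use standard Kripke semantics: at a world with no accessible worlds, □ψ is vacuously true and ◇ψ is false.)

Recall that ◇ψ holds at a world iff ψ holds at some accessible world.
Let φ = ¬(¬r → ((r ∨ p) ∧ ◇s)). Evaluate φ at each world:
  s0 (successors {s0, s2, s3}): φ is false.
  s1 (successors {s0, s4}): φ is false.
  s2 (successors ∅): φ is false.
  s3 (successors {s2}): φ is false.
  s4 (successors {s1}): φ is false.
For instance, at s0:
  At s0: ¬r → ((r ∨ p) ∧ ◇s) is true, so ¬(¬r → ((r ∨ p) ∧ ◇s)) is false.
    At s0: ¬r is false, (r ∨ p) ∧ ◇s is true, so ¬r → ((r ∨ p) ∧ ◇s) is true.
      At s0: r ∨ p is true, ◇s is true, so (r ∨ p) ∧ ◇s is true.

No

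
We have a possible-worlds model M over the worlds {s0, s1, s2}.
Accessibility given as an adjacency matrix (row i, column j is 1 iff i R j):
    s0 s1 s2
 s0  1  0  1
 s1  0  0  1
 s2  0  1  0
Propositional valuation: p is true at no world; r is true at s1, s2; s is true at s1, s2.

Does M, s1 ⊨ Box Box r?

Yes

Recall that Box ψ holds at a world iff ψ holds at every accessible world, and Dia ψ holds iff ψ holds at some accessible world.
At s1: Box Box r requires Box r at every successor {s2}.
    At s2: Box r requires r at every successor {s1}.
      At s1: r is true.
    So Box r is true at s2.
So Box Box r is true at s1.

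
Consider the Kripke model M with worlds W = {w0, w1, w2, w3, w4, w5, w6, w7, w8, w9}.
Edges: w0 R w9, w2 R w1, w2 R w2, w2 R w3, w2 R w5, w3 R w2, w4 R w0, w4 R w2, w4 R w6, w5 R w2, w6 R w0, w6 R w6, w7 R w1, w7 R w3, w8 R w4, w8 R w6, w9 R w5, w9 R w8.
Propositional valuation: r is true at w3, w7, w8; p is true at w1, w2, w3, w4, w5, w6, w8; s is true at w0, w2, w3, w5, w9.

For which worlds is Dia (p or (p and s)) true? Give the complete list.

w2, w3, w4, w5, w6, w7, w8, w9

Let φ = Dia (p or (p and s)). Evaluate φ at each world:
  w0 (successors {w9}): φ is false.
  w1 (successors ∅): φ is false.
  w2 (successors {w1, w2, w3, w5}): φ is true.
  w3 (successors {w2}): φ is true.
  w4 (successors {w0, w2, w6}): φ is true.
  w5 (successors {w2}): φ is true.
  w6 (successors {w0, w6}): φ is true.
  w7 (successors {w1, w3}): φ is true.
  w8 (successors {w4, w6}): φ is true.
  w9 (successors {w5, w8}): φ is true.
For instance, at w5:
  At w5: Dia (p or (p and s)) requires p or (p and s) at some successor in {w2}.
    p or (p and s) holds at w2, so Dia (p or (p and s)) is true at w5.
Satisfying worlds: {w2, w3, w4, w5, w6, w7, w8, w9}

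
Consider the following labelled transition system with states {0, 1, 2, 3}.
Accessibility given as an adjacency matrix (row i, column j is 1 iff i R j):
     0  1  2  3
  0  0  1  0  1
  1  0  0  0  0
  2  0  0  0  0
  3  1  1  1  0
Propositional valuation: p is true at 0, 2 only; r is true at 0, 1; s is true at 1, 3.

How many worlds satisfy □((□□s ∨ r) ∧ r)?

Recall that □ψ holds at a world iff ψ holds at every accessible world, and ◇ψ holds iff ψ holds at some accessible world.
Let φ = □((□□s ∨ r) ∧ r). Evaluate φ at each world:
  0 (successors {1, 3}): φ is false.
  1 (successors ∅): φ is true.
  2 (successors ∅): φ is true.
  3 (successors {0, 1, 2}): φ is false.
For instance, at 0:
  At 0: □((□□s ∨ r) ∧ r) requires (□□s ∨ r) ∧ r at every successor {1, 3}.
    (□□s ∨ r) ∧ r fails at 3, so □((□□s ∨ r) ∧ r) is false at 0.
      At 3: □□s ∨ r is true, r is false, so (□□s ∨ r) ∧ r is false.
Satisfying worlds: {1, 2}

2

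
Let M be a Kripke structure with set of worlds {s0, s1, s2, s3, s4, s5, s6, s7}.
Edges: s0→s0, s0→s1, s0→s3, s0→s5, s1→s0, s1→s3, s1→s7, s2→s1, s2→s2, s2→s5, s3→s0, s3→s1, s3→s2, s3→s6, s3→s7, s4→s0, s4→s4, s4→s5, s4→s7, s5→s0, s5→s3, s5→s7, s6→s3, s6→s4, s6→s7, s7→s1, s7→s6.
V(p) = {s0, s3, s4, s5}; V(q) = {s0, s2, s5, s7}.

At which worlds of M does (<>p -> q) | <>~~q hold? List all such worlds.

s0, s1, s2, s3, s4, s5, s6, s7

Recall that <>ψ holds at a world iff ψ holds at some accessible world.
Let φ = (<>p -> q) | <>~~q. Evaluate φ at each world:
  s0 (successors {s0, s1, s3, s5}): φ is true.
  s1 (successors {s0, s3, s7}): φ is true.
  s2 (successors {s1, s2, s5}): φ is true.
  s3 (successors {s0, s1, s2, s6, s7}): φ is true.
  s4 (successors {s0, s4, s5, s7}): φ is true.
  s5 (successors {s0, s3, s7}): φ is true.
  s6 (successors {s3, s4, s7}): φ is true.
  s7 (successors {s1, s6}): φ is true.
For instance, at s0:
  At s0: <>p -> q is true, <>~~q is true, so (<>p -> q) | <>~~q is true.
    At s0: <>p is true, q is true, so <>p -> q is true.
      At s0: <>p requires p at some successor in {s0, s1, s3, s5}.
        p holds at s0, so <>p is true at s0.
    At s0: <>~~q requires ~~q at some successor in {s0, s1, s3, s5}.
      ~~q holds at s0, so <>~~q is true at s0.
Satisfying worlds: {s0, s1, s2, s3, s4, s5, s6, s7}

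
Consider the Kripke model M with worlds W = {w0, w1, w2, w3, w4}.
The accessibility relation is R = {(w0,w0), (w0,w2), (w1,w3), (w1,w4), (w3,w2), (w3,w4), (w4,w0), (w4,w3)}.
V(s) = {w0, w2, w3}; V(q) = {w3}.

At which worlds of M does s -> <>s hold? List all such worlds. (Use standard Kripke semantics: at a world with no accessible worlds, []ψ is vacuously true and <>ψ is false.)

w0, w1, w3, w4

Let φ = s -> <>s. Evaluate φ at each world:
  w0 (successors {w0, w2}): φ is true.
  w1 (successors {w3, w4}): φ is true.
  w2 (successors ∅): φ is false.
  w3 (successors {w2, w4}): φ is true.
  w4 (successors {w0, w3}): φ is true.
For instance, at w4:
  At w4: s is false, <>s is true, so s -> <>s is true.
    At w4: <>s requires s at some successor in {w0, w3}.
      s holds at w0, so <>s is true at w4.
Satisfying worlds: {w0, w1, w3, w4}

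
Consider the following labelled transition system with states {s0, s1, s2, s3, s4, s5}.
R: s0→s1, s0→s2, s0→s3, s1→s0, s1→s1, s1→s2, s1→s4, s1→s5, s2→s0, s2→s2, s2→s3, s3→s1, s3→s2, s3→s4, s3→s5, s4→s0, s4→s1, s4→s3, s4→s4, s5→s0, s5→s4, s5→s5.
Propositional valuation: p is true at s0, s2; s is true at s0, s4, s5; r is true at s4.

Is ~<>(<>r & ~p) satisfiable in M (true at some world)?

No

Let φ = ~<>(<>r & ~p). Evaluate φ at each world:
  s0 (successors {s1, s2, s3}): φ is false.
  s1 (successors {s0, s1, s2, s4, s5}): φ is false.
  s2 (successors {s0, s2, s3}): φ is false.
  s3 (successors {s1, s2, s4, s5}): φ is false.
  s4 (successors {s0, s1, s3, s4}): φ is false.
  s5 (successors {s0, s4, s5}): φ is false.
For instance, at s2:
  At s2: <>(<>r & ~p) is true, so ~<>(<>r & ~p) is false.
    At s2: <>(<>r & ~p) requires <>r & ~p at some successor in {s0, s2, s3}.
      <>r & ~p holds at s3, so <>(<>r & ~p) is true at s2.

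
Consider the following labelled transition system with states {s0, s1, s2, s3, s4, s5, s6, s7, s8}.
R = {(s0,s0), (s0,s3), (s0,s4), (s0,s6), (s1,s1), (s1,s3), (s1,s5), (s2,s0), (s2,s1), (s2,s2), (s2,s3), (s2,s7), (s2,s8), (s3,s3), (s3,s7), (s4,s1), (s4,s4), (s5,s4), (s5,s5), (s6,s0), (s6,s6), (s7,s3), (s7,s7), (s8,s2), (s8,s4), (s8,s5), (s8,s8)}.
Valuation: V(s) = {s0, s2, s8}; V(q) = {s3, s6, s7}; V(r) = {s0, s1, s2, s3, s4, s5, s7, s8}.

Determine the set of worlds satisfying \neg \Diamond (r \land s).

s1, s3, s4, s5, s7

Let φ = \neg \Diamond (r \land s). Evaluate φ at each world:
  s0 (successors {s0, s3, s4, s6}): φ is false.
  s1 (successors {s1, s3, s5}): φ is true.
  s2 (successors {s0, s1, s2, s3, s7, s8}): φ is false.
  s3 (successors {s3, s7}): φ is true.
  s4 (successors {s1, s4}): φ is true.
  s5 (successors {s4, s5}): φ is true.
  s6 (successors {s0, s6}): φ is false.
  s7 (successors {s3, s7}): φ is true.
  s8 (successors {s2, s4, s5, s8}): φ is false.
For instance, at s8:
  At s8: \Diamond (r \land s) is true, so \neg \Diamond (r \land s) is false.
    At s8: \Diamond (r \land s) requires r \land s at some successor in {s2, s4, s5, s8}.
      r \land s holds at s2, so \Diamond (r \land s) is true at s8.
Satisfying worlds: {s1, s3, s4, s5, s7}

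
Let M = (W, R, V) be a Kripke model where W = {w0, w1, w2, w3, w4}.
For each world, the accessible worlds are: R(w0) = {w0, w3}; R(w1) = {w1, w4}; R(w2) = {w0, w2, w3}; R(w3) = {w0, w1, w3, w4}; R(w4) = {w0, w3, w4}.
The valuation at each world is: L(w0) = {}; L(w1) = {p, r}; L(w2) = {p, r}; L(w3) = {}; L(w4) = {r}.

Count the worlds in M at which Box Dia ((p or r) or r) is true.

Let φ = Box Dia ((p or r) or r). Evaluate φ at each world:
  w0 (successors {w0, w3}): φ is false.
  w1 (successors {w1, w4}): φ is true.
  w2 (successors {w0, w2, w3}): φ is false.
  w3 (successors {w0, w1, w3, w4}): φ is false.
  w4 (successors {w0, w3, w4}): φ is false.
For instance, at w3:
  At w3: Box Dia ((p or r) or r) requires Dia ((p or r) or r) at every successor {w0, w1, w3, w4}.
    Dia ((p or r) or r) fails at w0, so Box Dia ((p or r) or r) is false at w3.
      At w0: Dia ((p or r) or r) requires (p or r) or r at some successor in {w0, w3}.
        At w0: (p or r) or r is false.
        At w3: (p or r) or r is false.
      So Dia ((p or r) or r) is false at w0.
Satisfying worlds: {w1}

1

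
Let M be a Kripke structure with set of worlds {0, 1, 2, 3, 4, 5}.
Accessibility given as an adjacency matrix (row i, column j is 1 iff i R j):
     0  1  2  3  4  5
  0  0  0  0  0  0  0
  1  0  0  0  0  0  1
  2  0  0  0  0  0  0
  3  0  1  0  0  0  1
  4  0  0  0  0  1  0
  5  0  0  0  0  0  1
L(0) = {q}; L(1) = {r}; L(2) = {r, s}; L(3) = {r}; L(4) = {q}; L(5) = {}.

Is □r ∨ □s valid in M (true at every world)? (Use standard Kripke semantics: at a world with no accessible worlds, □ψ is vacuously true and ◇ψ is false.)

Let φ = □r ∨ □s. Evaluate φ at each world:
  0 (successors ∅): φ is true.
  1 (successors {5}): φ is false.
  2 (successors ∅): φ is true.
  3 (successors {1, 5}): φ is false.
  4 (successors {4}): φ is false.
  5 (successors {5}): φ is false.
Detail at 1 (counterexample):
  At 1: □r is false, □s is false, so □r ∨ □s is false.
    At 1: □r requires r at every successor {5}.
      r fails at 5, so □r is false at 1.
    At 1: □s requires s at every successor {5}.
      s fails at 5, so □s is false at 1.

No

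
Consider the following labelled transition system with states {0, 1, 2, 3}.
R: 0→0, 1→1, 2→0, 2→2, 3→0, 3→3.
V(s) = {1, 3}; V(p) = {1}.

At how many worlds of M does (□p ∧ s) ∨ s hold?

Let φ = (□p ∧ s) ∨ s. Evaluate φ at each world:
  0 (successors {0}): φ is false.
  1 (successors {1}): φ is true.
  2 (successors {0, 2}): φ is false.
  3 (successors {0, 3}): φ is true.
For instance, at 1:
  At 1: □p ∧ s is true, s is true, so (□p ∧ s) ∨ s is true.
    At 1: □p is true, s is true, so □p ∧ s is true.
      At 1: □p requires p at every successor {1}.
        At 1: p is true.
      So □p is true at 1.
Satisfying worlds: {1, 3}

2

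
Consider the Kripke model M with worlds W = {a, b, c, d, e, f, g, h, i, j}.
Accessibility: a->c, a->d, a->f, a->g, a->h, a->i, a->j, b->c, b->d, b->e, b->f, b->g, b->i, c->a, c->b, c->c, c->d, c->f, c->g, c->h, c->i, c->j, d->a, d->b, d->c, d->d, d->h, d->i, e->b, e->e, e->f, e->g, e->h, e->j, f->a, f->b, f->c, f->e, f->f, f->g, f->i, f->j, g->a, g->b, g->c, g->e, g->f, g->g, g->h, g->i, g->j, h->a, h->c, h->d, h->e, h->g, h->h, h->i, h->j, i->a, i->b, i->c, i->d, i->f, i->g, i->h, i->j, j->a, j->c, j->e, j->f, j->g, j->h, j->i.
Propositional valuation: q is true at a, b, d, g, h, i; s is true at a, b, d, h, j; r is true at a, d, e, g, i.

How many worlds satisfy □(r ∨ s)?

Let φ = □(r ∨ s). Evaluate φ at each world:
  a (successors {c, d, f, g, h, i, j}): φ is false.
  b (successors {c, d, e, f, g, i}): φ is false.
  c (successors {a, b, c, d, f, g, h, i, j}): φ is false.
  d (successors {a, b, c, d, h, i}): φ is false.
  e (successors {b, e, f, g, h, j}): φ is false.
  f (successors {a, b, c, e, f, g, i, j}): φ is false.
  g (successors {a, b, c, e, f, g, h, i, j}): φ is false.
  h (successors {a, c, d, e, g, h, i, j}): φ is false.
  i (successors {a, b, c, d, f, g, h, j}): φ is false.
  j (successors {a, c, e, f, g, h, i}): φ is false.
For instance, at d:
  At d: □(r ∨ s) requires r ∨ s at every successor {a, b, c, d, h, i}.
    r ∨ s fails at c, so □(r ∨ s) is false at d.
Satisfying worlds: none.

0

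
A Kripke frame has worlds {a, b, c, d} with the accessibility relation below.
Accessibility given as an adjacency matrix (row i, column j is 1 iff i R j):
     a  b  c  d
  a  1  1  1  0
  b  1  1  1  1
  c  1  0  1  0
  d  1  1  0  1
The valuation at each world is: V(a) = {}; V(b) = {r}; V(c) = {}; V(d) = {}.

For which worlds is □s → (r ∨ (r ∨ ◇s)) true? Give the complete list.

a, b, c, d

Let φ = □s → (r ∨ (r ∨ ◇s)). Evaluate φ at each world:
  a (successors {a, b, c}): φ is true.
  b (successors {a, b, c, d}): φ is true.
  c (successors {a, c}): φ is true.
  d (successors {a, b, d}): φ is true.
For instance, at c:
  At c: □s is false, r ∨ (r ∨ ◇s) is false, so □s → (r ∨ (r ∨ ◇s)) is true.
    At c: □s requires s at every successor {a, c}.
      s fails at a, so □s is false at c.
    At c: r is false, r ∨ ◇s is false, so r ∨ (r ∨ ◇s) is false.
      At c: r is false, ◇s is false, so r ∨ ◇s is false.
Satisfying worlds: {a, b, c, d}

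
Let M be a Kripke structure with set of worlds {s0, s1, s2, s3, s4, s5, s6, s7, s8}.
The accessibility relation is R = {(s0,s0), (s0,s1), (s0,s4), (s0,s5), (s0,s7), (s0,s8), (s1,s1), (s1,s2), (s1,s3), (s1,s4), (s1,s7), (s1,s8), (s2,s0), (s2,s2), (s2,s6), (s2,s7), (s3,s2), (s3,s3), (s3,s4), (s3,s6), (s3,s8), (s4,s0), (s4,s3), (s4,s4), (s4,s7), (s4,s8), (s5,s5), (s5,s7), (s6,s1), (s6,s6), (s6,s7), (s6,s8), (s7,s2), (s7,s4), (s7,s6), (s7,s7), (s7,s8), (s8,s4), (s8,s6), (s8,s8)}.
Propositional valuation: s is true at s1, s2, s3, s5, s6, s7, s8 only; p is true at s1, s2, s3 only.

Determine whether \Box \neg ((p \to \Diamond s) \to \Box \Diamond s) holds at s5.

No

At s5: \Box \neg ((p \to \Diamond s) \to \Box \Diamond s) requires \neg ((p \to \Diamond s) \to \Box \Diamond s) at every successor {s5, s7}.
  \neg ((p \to \Diamond s) \to \Box \Diamond s) fails at s5, so \Box \neg ((p \to \Diamond s) \to \Box \Diamond s) is false at s5.
    At s5: (p \to \Diamond s) \to \Box \Diamond s is true, so \neg ((p \to \Diamond s) \to \Box \Diamond s) is false.
      At s5: p \to \Diamond s is true, \Box \Diamond s is true, so (p \to \Diamond s) \to \Box \Diamond s is true.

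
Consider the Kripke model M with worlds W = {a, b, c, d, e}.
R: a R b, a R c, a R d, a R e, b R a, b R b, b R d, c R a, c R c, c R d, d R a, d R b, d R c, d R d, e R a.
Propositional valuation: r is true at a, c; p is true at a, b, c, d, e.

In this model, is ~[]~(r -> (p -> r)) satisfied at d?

Yes

Recall that []ψ holds at a world iff ψ holds at every accessible world, and <>ψ holds iff ψ holds at some accessible world.
At d: []~(r -> (p -> r)) is false, so ~[]~(r -> (p -> r)) is true.
  At d: []~(r -> (p -> r)) requires ~(r -> (p -> r)) at every successor {a, b, c, d}.
    ~(r -> (p -> r)) fails at a, so []~(r -> (p -> r)) is false at d.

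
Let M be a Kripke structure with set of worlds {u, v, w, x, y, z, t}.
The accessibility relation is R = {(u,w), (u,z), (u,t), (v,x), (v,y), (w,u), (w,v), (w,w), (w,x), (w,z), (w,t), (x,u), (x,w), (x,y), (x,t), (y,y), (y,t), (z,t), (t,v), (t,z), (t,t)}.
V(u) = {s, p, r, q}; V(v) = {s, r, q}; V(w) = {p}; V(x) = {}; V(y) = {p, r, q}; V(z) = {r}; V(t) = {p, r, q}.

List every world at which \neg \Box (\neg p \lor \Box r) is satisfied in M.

Let φ = \neg \Box (\neg p \lor \Box r). Evaluate φ at each world:
  u (successors {w, z, t}): φ is true.
  v (successors {x, y}): φ is false.
  w (successors {u, v, w, x, z, t}): φ is true.
  x (successors {u, w, y, t}): φ is true.
  y (successors {y, t}): φ is false.
  z (successors {t}): φ is false.
  t (successors {v, z, t}): φ is false.
For instance, at u:
  At u: \Box (\neg p \lor \Box r) is false, so \neg \Box (\neg p \lor \Box r) is true.
    At u: \Box (\neg p \lor \Box r) requires \neg p \lor \Box r at every successor {w, z, t}.
      \neg p \lor \Box r fails at w, so \Box (\neg p \lor \Box r) is false at u.
Satisfying worlds: {u, w, x}

u, w, x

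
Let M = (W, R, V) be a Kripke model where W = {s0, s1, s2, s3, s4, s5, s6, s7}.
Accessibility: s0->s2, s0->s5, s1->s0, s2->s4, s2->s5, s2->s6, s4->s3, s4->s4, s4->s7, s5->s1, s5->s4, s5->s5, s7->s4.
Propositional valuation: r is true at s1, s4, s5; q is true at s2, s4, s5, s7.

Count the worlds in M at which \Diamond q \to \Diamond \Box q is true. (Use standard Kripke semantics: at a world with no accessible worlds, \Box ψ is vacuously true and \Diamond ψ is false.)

Let φ = \Diamond q \to \Diamond \Box q. Evaluate φ at each world:
  s0 (successors {s2, s5}): φ is false.
  s1 (successors {s0}): φ is true.
  s2 (successors {s4, s5, s6}): φ is true.
  s3 (successors ∅): φ is true.
  s4 (successors {s3, s4, s7}): φ is true.
  s5 (successors {s1, s4, s5}): φ is false.
  s6 (successors ∅): φ is true.
  s7 (successors {s4}): φ is false.
For instance, at s4:
  At s4: \Diamond q is true, \Diamond \Box q is true, so \Diamond q \to \Diamond \Box q is true.
    At s4: \Diamond q requires q at some successor in {s3, s4, s7}.
      q holds at s4, so \Diamond q is true at s4.
    At s4: \Diamond \Box q requires \Box q at some successor in {s3, s4, s7}.
      \Box q holds at s3, so \Diamond \Box q is true at s4.
Satisfying worlds: {s1, s2, s3, s4, s6}

5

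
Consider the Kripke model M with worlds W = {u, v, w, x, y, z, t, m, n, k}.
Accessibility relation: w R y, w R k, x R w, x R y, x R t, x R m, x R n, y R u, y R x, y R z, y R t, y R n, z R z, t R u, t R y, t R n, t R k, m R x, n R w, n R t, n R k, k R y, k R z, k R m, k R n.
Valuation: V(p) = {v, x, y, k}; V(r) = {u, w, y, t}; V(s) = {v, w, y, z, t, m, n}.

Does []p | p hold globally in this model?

Let φ = []p | p. Evaluate φ at each world:
  u (successors ∅): φ is true.
  v (successors ∅): φ is true.
  w (successors {y, k}): φ is true.
  x (successors {w, y, t, m, n}): φ is true.
  y (successors {u, x, z, t, n}): φ is true.
  z (successors {z}): φ is false.
  t (successors {u, y, n, k}): φ is false.
  m (successors {x}): φ is true.
  n (successors {w, t, k}): φ is false.
  k (successors {y, z, m, n}): φ is true.
Detail at z (counterexample):
  At z: []p is false, p is false, so []p | p is false.
    At z: []p requires p at every successor {z}.
      p fails at z, so []p is false at z.

No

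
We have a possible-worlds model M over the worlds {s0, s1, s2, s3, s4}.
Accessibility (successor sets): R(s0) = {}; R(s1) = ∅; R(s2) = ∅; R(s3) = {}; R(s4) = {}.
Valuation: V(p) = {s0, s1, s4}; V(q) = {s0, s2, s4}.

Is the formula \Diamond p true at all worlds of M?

Let φ = \Diamond p. Evaluate φ at each world:
  s0 (successors ∅): φ is false.
  s1 (successors ∅): φ is false.
  s2 (successors ∅): φ is false.
  s3 (successors ∅): φ is false.
  s4 (successors ∅): φ is false.
Detail at s0 (counterexample):
  At s0: no accessible worlds, so \Diamond p is false.

No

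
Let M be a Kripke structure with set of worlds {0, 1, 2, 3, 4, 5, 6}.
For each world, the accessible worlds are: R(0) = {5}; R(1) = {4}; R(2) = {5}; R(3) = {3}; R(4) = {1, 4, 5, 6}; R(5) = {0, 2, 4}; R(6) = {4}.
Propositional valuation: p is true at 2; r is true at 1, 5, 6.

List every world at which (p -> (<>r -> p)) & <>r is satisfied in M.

0, 2, 4

Let φ = (p -> (<>r -> p)) & <>r. Evaluate φ at each world:
  0 (successors {5}): φ is true.
  1 (successors {4}): φ is false.
  2 (successors {5}): φ is true.
  3 (successors {3}): φ is false.
  4 (successors {1, 4, 5, 6}): φ is true.
  5 (successors {0, 2, 4}): φ is false.
  6 (successors {4}): φ is false.
For instance, at 1:
  At 1: p -> (<>r -> p) is true, <>r is false, so (p -> (<>r -> p)) & <>r is false.
    At 1: p is false, <>r -> p is true, so p -> (<>r -> p) is true.
      At 1: <>r is false, p is false, so <>r -> p is true.
    At 1: <>r requires r at some successor in {4}.
      At 4: r is false.
    So <>r is false at 1.
Satisfying worlds: {0, 2, 4}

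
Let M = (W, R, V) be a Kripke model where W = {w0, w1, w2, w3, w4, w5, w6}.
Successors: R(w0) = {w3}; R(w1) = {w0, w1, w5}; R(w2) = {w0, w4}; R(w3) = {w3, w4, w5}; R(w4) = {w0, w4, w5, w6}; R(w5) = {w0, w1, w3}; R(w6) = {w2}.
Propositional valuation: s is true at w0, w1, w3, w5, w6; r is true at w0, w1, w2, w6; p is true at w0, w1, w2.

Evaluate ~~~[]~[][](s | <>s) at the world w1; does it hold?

At w1: ~~[]~[][](s | <>s) is false, so ~~~[]~[][](s | <>s) is true.
  At w1: ~[]~[][](s | <>s) is true, so ~~[]~[][](s | <>s) is false.
    At w1: []~[][](s | <>s) is false, so ~[]~[][](s | <>s) is true.
      At w1: []~[][](s | <>s) requires ~[][](s | <>s) at every successor {w0, w1, w5}.
        ~[][](s | <>s) fails at w0, so []~[][](s | <>s) is false at w1.

Yes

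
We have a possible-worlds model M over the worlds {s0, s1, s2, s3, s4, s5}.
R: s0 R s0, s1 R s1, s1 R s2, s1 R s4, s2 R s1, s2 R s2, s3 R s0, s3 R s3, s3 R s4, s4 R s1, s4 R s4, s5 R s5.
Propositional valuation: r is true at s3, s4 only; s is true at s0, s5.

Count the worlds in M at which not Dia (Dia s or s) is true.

3

Let φ = not Dia (Dia s or s). Evaluate φ at each world:
  s0 (successors {s0}): φ is false.
  s1 (successors {s1, s2, s4}): φ is true.
  s2 (successors {s1, s2}): φ is true.
  s3 (successors {s0, s3, s4}): φ is false.
  s4 (successors {s1, s4}): φ is true.
  s5 (successors {s5}): φ is false.
For instance, at s0:
  At s0: Dia (Dia s or s) is true, so not Dia (Dia s or s) is false.
    At s0: Dia (Dia s or s) requires Dia s or s at some successor in {s0}.
      Dia s or s holds at s0, so Dia (Dia s or s) is true at s0.
Satisfying worlds: {s1, s2, s4}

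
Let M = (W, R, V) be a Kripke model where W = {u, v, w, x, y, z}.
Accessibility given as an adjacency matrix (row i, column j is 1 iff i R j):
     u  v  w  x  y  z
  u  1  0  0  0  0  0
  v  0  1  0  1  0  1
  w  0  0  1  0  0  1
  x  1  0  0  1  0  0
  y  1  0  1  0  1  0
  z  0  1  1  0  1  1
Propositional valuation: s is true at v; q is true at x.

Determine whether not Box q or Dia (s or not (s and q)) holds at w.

At w: not Box q is true, Dia (s or not (s and q)) is true, so not Box q or Dia (s or not (s and q)) is true.
  At w: Box q is false, so not Box q is true.
    At w: Box q requires q at every successor {w, z}.
      q fails at w, so Box q is false at w.
  At w: Dia (s or not (s and q)) requires s or not (s and q) at some successor in {w, z}.
    s or not (s and q) holds at w, so Dia (s or not (s and q)) is true at w.

Yes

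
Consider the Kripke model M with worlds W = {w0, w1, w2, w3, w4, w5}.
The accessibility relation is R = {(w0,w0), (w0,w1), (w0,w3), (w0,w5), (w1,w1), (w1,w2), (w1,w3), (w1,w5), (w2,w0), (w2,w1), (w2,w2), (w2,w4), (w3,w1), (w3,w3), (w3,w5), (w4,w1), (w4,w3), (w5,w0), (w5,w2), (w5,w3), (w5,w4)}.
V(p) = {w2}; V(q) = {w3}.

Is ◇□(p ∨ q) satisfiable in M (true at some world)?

No

Recall that □ψ holds at a world iff ψ holds at every accessible world, and ◇ψ holds iff ψ holds at some accessible world.
Let φ = ◇□(p ∨ q). Evaluate φ at each world:
  w0 (successors {w0, w1, w3, w5}): φ is false.
  w1 (successors {w1, w2, w3, w5}): φ is false.
  w2 (successors {w0, w1, w2, w4}): φ is false.
  w3 (successors {w1, w3, w5}): φ is false.
  w4 (successors {w1, w3}): φ is false.
  w5 (successors {w0, w2, w3, w4}): φ is false.
For instance, at w1:
  At w1: ◇□(p ∨ q) requires □(p ∨ q) at some successor in {w1, w2, w3, w5}.
    At w1: □(p ∨ q) is false.
    At w2: □(p ∨ q) is false.
    At w3: □(p ∨ q) is false.
    At w5: □(p ∨ q) is false.
  So ◇□(p ∨ q) is false at w1.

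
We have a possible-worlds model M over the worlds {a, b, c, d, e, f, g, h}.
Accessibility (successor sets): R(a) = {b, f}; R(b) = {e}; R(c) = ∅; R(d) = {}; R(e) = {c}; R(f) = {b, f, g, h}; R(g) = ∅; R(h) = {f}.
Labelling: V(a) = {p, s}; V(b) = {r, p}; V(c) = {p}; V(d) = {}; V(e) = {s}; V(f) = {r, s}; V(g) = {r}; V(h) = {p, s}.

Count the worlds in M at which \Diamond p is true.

Let φ = \Diamond p. Evaluate φ at each world:
  a (successors {b, f}): φ is true.
  b (successors {e}): φ is false.
  c (successors ∅): φ is false.
  d (successors ∅): φ is false.
  e (successors {c}): φ is true.
  f (successors {b, f, g, h}): φ is true.
  g (successors ∅): φ is false.
  h (successors {f}): φ is false.
For instance, at f:
  At f: \Diamond p requires p at some successor in {b, f, g, h}.
    p holds at b, so \Diamond p is true at f.
Satisfying worlds: {a, e, f}

3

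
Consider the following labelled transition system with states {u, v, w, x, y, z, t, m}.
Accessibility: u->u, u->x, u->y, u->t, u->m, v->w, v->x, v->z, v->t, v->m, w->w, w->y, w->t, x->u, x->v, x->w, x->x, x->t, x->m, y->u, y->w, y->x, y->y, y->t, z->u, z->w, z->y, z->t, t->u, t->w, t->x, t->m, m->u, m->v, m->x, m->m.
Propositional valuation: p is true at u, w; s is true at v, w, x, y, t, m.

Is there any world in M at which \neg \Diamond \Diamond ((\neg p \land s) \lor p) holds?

Let φ = \neg \Diamond \Diamond ((\neg p \land s) \lor p). Evaluate φ at each world:
  u (successors {u, x, y, t, m}): φ is false.
  v (successors {w, x, z, t, m}): φ is false.
  w (successors {w, y, t}): φ is false.
  x (successors {u, v, w, x, t, m}): φ is false.
  y (successors {u, w, x, y, t}): φ is false.
  z (successors {u, w, y, t}): φ is false.
  t (successors {u, w, x, m}): φ is false.
  m (successors {u, v, x, m}): φ is false.
For instance, at x:
  At x: \Diamond \Diamond ((\neg p \land s) \lor p) is true, so \neg \Diamond \Diamond ((\neg p \land s) \lor p) is false.
    At x: \Diamond \Diamond ((\neg p \land s) \lor p) requires \Diamond ((\neg p \land s) \lor p) at some successor in {u, v, w, x, t, m}.
      \Diamond ((\neg p \land s) \lor p) holds at u, so \Diamond \Diamond ((\neg p \land s) \lor p) is true at x.

No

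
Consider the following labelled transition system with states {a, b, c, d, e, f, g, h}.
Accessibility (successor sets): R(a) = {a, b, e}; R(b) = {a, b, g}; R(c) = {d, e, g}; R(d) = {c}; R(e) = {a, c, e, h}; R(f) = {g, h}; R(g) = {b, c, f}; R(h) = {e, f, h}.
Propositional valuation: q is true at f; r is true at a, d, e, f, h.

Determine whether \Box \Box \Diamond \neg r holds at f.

At f: \Box \Box \Diamond \neg r requires \Box \Diamond \neg r at every successor {g, h}.
  \Box \Diamond \neg r fails at h, so \Box \Box \Diamond \neg r is false at f.
    At h: \Box \Diamond \neg r requires \Diamond \neg r at every successor {e, f, h}.
      \Diamond \neg r fails at h, so \Box \Diamond \neg r is false at h.

No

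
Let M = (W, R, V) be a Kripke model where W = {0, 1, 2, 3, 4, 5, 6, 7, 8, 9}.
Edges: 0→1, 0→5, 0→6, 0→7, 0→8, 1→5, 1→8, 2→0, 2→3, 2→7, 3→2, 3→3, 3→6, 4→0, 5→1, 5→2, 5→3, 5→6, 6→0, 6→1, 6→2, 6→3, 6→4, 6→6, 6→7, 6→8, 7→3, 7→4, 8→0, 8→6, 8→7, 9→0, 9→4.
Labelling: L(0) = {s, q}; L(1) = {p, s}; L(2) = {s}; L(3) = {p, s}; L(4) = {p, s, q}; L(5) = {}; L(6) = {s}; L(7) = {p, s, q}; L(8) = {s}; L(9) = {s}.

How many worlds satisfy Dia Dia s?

10

Let φ = Dia Dia s. Evaluate φ at each world:
  0 (successors {1, 5, 6, 7, 8}): φ is true.
  1 (successors {5, 8}): φ is true.
  2 (successors {0, 3, 7}): φ is true.
  3 (successors {2, 3, 6}): φ is true.
  4 (successors {0}): φ is true.
  5 (successors {1, 2, 3, 6}): φ is true.
  6 (successors {0, 1, 2, 3, 4, 6, 7, 8}): φ is true.
  7 (successors {3, 4}): φ is true.
  8 (successors {0, 6, 7}): φ is true.
  9 (successors {0, 4}): φ is true.
For instance, at 1:
  At 1: Dia Dia s requires Dia s at some successor in {5, 8}.
    Dia s holds at 5, so Dia Dia s is true at 1.
      At 5: Dia s requires s at some successor in {1, 2, 3, 6}.
        s holds at 1, so Dia s is true at 5.
Satisfying worlds: {0, 1, 2, 3, 4, 5, 6, 7, 8, 9}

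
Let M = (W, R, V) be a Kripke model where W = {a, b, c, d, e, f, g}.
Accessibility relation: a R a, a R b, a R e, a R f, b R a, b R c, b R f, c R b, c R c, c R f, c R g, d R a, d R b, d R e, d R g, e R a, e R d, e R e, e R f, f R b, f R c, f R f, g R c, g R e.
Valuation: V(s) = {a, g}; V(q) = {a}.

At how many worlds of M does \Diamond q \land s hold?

Let φ = \Diamond q \land s. Evaluate φ at each world:
  a (successors {a, b, e, f}): φ is true.
  b (successors {a, c, f}): φ is false.
  c (successors {b, c, f, g}): φ is false.
  d (successors {a, b, e, g}): φ is false.
  e (successors {a, d, e, f}): φ is false.
  f (successors {b, c, f}): φ is false.
  g (successors {c, e}): φ is false.
For instance, at d:
  At d: \Diamond q is true, s is false, so \Diamond q \land s is false.
    At d: \Diamond q requires q at some successor in {a, b, e, g}.
      q holds at a, so \Diamond q is true at d.
Satisfying worlds: {a}

1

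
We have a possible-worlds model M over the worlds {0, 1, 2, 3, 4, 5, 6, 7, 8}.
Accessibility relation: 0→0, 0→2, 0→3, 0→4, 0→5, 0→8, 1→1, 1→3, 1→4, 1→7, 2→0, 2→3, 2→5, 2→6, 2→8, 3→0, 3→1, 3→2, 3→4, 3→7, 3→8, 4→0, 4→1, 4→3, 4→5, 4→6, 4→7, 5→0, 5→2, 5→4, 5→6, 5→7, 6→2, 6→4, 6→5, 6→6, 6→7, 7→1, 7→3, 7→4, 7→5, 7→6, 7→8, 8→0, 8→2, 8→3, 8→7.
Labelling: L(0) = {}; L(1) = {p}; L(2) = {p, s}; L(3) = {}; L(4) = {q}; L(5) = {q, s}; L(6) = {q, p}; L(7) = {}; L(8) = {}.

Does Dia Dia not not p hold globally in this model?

Yes

Recall that Dia ψ holds at a world iff ψ holds at some accessible world.
Let φ = Dia Dia not not p. Evaluate φ at each world:
  0 (successors {0, 2, 3, 4, 5, 8}): φ is true.
  1 (successors {1, 3, 4, 7}): φ is true.
  2 (successors {0, 3, 5, 6, 8}): φ is true.
  3 (successors {0, 1, 2, 4, 7, 8}): φ is true.
  4 (successors {0, 1, 3, 5, 6, 7}): φ is true.
  5 (successors {0, 2, 4, 6, 7}): φ is true.
  6 (successors {2, 4, 5, 6, 7}): φ is true.
  7 (successors {1, 3, 4, 5, 6, 8}): φ is true.
  8 (successors {0, 2, 3, 7}): φ is true.
For instance, at 7:
  At 7: Dia Dia not not p requires Dia not not p at some successor in {1, 3, 4, 5, 6, 8}.
    Dia not not p holds at 1, so Dia Dia not not p is true at 7.
      At 1: Dia not not p requires not not p at some successor in {1, 3, 4, 7}.
        not not p holds at 1, so Dia not not p is true at 1.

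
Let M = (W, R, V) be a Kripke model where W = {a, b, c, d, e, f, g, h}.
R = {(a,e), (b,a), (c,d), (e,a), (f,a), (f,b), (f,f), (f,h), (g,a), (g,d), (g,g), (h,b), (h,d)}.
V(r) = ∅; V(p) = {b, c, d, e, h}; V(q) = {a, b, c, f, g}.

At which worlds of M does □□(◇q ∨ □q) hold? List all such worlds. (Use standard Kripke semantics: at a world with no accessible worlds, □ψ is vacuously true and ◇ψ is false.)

Let φ = □□(◇q ∨ □q). Evaluate φ at each world:
  a (successors {e}): φ is false.
  b (successors {a}): φ is true.
  c (successors {d}): φ is true.
  d (successors ∅): φ is true.
  e (successors {a}): φ is true.
  f (successors {a, b, f, h}): φ is false.
  g (successors {a, d, g}): φ is false.
  h (successors {b, d}): φ is false.
For instance, at e:
  At e: □□(◇q ∨ □q) requires □(◇q ∨ □q) at every successor {a}.
      At a: □(◇q ∨ □q) requires ◇q ∨ □q at every successor {e}.
        At e: ◇q ∨ □q is true.
      So □(◇q ∨ □q) is true at a.
  So □□(◇q ∨ □q) is true at e.
Satisfying worlds: {b, c, d, e}

b, c, d, e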